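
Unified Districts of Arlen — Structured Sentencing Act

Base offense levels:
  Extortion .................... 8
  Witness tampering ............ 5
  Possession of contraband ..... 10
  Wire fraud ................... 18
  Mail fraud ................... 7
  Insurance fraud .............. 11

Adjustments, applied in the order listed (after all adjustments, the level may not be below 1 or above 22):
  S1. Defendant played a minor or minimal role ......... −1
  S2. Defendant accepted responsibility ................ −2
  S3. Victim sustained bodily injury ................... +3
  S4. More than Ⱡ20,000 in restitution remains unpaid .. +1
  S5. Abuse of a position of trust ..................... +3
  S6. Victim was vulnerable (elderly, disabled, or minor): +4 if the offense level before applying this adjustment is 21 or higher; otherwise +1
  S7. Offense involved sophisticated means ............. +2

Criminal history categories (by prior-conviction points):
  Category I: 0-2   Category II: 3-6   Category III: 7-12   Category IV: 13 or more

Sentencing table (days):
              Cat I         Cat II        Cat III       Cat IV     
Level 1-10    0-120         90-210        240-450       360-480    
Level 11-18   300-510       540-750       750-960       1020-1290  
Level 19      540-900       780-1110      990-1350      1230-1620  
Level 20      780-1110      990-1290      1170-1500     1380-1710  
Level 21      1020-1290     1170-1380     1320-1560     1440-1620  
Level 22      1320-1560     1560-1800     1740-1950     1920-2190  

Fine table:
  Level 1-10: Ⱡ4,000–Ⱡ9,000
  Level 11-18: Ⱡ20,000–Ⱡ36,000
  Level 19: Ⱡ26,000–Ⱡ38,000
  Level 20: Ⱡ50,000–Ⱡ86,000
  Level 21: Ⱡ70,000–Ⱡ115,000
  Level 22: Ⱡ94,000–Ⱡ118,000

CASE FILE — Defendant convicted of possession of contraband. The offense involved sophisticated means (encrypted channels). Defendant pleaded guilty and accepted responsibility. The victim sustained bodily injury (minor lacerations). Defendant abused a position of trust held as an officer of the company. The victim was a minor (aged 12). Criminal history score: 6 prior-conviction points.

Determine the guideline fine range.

Ⱡ20,000–Ⱡ36,000

Base offense level for possession of contraband: 10.
S2 applies: 10 − 2 = 8.
S3 applies: 8 + 3 = 11.
S4 does not apply.
S5 applies: 11 + 3 = 14.
S6 applies (level before this adjustment is 14 < 21, so +1): 14 + 1 = 15.
S7 applies: 15 + 2 = 17.
Final offense level: 17.
Level 17 falls in the 11-18 band.
Fine table: Level 11-18 → Ⱡ20,000–Ⱡ36,000.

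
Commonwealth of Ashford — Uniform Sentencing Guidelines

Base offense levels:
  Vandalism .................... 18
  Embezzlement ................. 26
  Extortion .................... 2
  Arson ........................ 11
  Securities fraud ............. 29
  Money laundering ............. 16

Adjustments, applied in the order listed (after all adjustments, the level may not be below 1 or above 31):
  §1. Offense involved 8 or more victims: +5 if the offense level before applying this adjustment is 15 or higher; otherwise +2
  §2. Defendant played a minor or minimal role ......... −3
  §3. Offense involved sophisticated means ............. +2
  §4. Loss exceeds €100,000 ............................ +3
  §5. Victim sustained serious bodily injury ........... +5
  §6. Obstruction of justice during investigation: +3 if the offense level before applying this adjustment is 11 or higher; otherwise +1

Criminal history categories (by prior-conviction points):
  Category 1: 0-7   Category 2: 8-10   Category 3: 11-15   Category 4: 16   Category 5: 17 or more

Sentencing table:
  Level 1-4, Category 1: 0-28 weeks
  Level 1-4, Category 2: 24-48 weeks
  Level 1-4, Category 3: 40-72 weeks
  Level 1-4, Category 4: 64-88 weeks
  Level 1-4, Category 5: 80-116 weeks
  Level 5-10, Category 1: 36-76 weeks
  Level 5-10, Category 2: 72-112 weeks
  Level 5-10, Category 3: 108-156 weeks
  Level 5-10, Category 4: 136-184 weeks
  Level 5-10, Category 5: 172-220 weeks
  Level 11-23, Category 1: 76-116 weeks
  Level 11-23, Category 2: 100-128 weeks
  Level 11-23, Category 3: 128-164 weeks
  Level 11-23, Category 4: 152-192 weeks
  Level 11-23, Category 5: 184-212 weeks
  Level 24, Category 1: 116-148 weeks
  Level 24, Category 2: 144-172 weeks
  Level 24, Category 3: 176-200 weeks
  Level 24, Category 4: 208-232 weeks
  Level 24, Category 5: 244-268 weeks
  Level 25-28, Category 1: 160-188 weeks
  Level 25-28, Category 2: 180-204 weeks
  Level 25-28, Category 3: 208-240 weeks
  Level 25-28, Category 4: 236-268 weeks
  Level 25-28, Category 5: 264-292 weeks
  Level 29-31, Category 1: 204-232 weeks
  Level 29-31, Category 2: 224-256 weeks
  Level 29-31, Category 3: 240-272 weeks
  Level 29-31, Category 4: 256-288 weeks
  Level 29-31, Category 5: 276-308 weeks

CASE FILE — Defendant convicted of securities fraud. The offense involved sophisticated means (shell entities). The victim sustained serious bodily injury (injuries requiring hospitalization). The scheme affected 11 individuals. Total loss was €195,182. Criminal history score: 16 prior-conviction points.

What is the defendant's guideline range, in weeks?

Base offense level for securities fraud: 29.
§1 applies (level before this adjustment is 29 ≥ 15, so +5): 29 + 5 = 34.
§2 does not apply.
§3 applies: 34 + 2 = 36.
§4 applies: 36 + 3 = 39.
§5 applies: 39 + 5 = 44.
§6 does not apply.
Level 44 exceeds the maximum of 31; capped at 31.
Final offense level: 31.
Criminal history: 16 prior points → Category 4 (16).
Level 31 falls in the 29-31 band.
Grid: Level 29-31 × Category 4 = 256-288 weeks.

256-288 weeks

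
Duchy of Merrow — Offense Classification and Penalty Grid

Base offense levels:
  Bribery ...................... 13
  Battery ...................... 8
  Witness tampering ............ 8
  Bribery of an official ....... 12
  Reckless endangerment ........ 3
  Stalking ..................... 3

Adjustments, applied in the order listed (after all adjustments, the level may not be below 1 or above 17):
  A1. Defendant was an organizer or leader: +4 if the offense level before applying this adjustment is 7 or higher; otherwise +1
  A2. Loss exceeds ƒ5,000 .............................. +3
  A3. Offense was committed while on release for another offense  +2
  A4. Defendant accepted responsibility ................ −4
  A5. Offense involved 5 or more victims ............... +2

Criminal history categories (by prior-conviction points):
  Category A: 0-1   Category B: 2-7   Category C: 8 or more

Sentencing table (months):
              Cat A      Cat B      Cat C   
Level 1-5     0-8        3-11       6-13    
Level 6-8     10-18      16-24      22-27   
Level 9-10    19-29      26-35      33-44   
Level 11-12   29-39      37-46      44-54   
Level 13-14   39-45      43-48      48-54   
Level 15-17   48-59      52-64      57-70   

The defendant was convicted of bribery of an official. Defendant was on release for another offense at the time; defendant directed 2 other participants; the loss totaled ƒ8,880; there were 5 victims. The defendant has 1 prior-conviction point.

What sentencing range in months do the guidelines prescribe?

Base offense level for bribery of an official: 12.
A1 applies (level before this adjustment is 12 ≥ 7, so +4): 12 + 4 = 16.
A2 applies: 16 + 3 = 19.
A3 applies: 19 + 2 = 21.
A5 applies: 21 + 2 = 23.
Level 23 exceeds the maximum of 17; capped at 17.
Final offense level: 17.
Criminal history: 1 prior point → Category A (0-1).
Level 17 falls in the 15-17 band.
Grid: Level 15-17 × Category A = 48-59 months.

48-59 months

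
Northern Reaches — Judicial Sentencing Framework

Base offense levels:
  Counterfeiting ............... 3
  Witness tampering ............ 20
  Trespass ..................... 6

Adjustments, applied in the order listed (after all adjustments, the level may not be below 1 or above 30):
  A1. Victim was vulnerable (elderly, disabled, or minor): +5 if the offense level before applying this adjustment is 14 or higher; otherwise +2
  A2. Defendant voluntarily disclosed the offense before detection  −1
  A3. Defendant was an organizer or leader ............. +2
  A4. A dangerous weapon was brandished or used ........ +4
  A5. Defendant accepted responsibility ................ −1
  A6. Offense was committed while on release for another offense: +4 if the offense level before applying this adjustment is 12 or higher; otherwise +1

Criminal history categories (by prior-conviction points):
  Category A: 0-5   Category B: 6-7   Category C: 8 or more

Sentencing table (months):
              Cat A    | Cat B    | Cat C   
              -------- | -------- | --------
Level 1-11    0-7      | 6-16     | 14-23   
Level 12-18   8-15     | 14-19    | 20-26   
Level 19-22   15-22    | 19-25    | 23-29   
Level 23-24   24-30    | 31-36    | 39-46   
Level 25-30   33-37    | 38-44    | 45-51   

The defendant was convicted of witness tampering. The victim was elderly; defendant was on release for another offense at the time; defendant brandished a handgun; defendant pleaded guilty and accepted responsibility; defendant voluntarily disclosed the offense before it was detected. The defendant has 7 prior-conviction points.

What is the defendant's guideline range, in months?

38-44 months

Base offense level for witness tampering: 20.
A1 applies (level before this adjustment is 20 ≥ 14, so +5): 20 + 5 = 25.
A2 applies: 25 − 1 = 24.
A4 applies: 24 + 4 = 28.
A5 applies: 28 − 1 = 27.
A6 applies (level before this adjustment is 27 ≥ 12, so +4): 27 + 4 = 31.
Level 31 exceeds the maximum of 30; capped at 30.
Final offense level: 30.
Criminal history: 7 prior points → Category B (6-7).
Level 30 falls in the 25-30 band.
Grid: Level 25-30 × Category B = 38-44 months.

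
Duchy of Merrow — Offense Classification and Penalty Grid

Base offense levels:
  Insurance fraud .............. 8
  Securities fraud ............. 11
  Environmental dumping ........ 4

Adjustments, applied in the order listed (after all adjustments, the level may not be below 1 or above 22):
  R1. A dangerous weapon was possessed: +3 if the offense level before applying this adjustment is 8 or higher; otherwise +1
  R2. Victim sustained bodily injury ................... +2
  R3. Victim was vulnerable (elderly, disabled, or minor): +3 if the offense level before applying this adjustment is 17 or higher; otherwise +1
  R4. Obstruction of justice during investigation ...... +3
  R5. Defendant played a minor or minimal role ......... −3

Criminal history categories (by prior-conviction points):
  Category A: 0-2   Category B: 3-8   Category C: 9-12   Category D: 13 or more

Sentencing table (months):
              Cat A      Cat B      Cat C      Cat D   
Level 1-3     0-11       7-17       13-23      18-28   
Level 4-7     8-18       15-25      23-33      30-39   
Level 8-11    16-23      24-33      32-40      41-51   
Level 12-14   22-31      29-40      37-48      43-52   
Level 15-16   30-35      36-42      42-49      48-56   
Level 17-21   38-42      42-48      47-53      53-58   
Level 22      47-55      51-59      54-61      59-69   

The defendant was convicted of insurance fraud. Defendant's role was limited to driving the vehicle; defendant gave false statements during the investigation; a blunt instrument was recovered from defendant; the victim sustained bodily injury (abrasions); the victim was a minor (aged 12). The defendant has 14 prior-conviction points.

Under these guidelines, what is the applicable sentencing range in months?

Base offense level for insurance fraud: 8.
R1 applies (level before this adjustment is 8 ≥ 8, so +3): 8 + 3 = 11.
R2 applies: 11 + 2 = 13.
R3 applies (level before this adjustment is 13 < 17, so +1): 13 + 1 = 14.
R4 applies: 14 + 3 = 17.
R5 applies: 17 − 3 = 14.
Final offense level: 14.
Criminal history: 14 prior points → Category D (13+).
Level 14 falls in the 12-14 band.
Grid: Level 12-14 × Category D = 43-52 months.

43-52 months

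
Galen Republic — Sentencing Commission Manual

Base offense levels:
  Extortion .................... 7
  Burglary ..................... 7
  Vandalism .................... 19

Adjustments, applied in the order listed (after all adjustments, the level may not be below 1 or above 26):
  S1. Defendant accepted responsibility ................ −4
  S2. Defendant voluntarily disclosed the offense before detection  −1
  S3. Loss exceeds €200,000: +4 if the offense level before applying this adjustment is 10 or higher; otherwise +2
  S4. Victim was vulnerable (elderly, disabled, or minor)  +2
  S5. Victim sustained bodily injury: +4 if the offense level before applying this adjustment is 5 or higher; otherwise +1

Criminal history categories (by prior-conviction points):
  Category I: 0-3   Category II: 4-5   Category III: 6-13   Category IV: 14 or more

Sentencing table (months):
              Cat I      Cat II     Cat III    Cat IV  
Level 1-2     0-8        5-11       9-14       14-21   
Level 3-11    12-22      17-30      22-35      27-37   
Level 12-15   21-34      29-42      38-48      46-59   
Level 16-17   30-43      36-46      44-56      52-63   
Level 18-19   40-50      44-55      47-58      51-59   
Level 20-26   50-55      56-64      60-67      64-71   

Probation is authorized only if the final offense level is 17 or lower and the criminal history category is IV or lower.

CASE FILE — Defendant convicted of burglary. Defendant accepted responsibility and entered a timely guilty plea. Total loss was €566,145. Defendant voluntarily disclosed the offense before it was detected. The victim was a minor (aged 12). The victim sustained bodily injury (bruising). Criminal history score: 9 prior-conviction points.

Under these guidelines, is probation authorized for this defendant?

Yes

Base offense level for burglary: 7.
S1 applies: 7 − 4 = 3.
S2 applies: 3 − 1 = 2.
S3 applies (level before this adjustment is 2 < 10, so +2): 2 + 2 = 4.
S4 applies: 4 + 2 = 6.
S5 applies (level before this adjustment is 6 ≥ 5, so +4): 6 + 4 = 10.
Final offense level: 10.
Criminal history: 9 prior points → Category III (6-13).
Level 10 falls in the 3-11 band.
Grid: Level 3-11 × Category III = 22-35 months.
Probation check: level 10 ≤ 17 and category III ≤ IV → eligible.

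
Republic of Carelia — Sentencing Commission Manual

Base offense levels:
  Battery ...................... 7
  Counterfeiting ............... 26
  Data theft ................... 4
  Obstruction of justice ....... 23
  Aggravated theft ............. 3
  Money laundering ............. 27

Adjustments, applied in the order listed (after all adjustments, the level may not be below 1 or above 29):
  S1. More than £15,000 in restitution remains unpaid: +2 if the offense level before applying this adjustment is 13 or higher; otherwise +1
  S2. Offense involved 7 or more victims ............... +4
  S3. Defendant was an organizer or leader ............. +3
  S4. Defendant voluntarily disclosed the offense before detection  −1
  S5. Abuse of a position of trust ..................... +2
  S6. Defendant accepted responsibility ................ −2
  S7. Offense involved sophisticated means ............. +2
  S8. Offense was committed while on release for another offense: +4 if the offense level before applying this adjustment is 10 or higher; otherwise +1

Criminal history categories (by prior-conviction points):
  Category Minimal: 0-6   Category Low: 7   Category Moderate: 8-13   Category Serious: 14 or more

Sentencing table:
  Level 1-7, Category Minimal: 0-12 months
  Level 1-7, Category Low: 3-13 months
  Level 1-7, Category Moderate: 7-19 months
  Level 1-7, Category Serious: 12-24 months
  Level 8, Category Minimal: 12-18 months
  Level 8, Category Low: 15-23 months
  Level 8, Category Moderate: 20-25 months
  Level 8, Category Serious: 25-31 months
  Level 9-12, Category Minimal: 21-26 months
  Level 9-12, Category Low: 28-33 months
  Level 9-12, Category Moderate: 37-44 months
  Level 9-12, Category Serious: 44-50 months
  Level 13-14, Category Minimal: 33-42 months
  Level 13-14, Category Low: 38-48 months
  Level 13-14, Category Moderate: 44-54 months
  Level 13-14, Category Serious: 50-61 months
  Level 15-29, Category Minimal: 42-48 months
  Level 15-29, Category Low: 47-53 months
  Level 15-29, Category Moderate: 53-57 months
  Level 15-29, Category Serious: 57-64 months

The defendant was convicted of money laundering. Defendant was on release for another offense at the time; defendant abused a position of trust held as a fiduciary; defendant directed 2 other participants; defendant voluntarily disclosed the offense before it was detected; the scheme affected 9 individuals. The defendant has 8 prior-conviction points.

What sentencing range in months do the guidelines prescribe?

Base offense level for money laundering: 27.
S1 does not apply.
S2 applies: 27 + 4 = 31.
S3 applies: 31 + 3 = 34.
S4 applies: 34 − 1 = 33.
S5 applies: 33 + 2 = 35.
S7 does not apply.
S8 applies (level before this adjustment is 35 ≥ 10, so +4): 35 + 4 = 39.
Level 39 exceeds the maximum of 29; capped at 29.
Final offense level: 29.
Criminal history: 8 prior points → Category Moderate (8-13).
Level 29 falls in the 15-29 band.
Grid: Level 15-29 × Category Moderate = 53-57 months.

53-57 months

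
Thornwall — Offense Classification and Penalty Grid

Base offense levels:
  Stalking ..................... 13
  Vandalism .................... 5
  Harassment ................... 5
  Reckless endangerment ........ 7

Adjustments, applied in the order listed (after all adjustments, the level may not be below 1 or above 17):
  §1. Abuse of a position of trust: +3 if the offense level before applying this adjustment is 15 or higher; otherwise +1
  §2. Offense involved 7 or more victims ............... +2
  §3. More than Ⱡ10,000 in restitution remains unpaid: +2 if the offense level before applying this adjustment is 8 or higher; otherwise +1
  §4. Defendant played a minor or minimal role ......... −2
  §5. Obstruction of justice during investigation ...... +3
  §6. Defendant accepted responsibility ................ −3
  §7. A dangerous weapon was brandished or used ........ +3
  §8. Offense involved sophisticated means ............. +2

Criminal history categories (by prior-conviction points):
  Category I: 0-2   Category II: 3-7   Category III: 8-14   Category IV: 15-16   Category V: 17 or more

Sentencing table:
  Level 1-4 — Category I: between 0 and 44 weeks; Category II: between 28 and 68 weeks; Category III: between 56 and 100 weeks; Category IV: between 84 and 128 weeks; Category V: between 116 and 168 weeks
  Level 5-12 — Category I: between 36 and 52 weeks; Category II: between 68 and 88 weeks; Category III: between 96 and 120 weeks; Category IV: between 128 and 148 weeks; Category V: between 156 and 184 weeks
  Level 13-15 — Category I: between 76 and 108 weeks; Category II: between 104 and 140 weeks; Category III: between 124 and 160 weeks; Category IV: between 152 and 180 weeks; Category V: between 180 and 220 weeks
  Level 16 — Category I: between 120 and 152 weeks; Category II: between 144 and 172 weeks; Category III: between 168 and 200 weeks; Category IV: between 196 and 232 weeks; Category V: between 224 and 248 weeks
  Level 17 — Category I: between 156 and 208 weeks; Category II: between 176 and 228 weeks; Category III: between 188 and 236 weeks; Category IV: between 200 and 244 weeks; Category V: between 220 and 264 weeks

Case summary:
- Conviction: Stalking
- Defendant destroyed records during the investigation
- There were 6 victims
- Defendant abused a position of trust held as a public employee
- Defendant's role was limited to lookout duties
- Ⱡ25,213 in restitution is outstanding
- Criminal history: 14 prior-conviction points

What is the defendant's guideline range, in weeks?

188-236 weeks

Base offense level for stalking: 13.
§1 applies (level before this adjustment is 13 < 15, so +1): 13 + 1 = 14.
§2 does not apply.
§3 applies (level before this adjustment is 14 ≥ 8, so +2): 14 + 2 = 16.
§4 applies: 16 − 2 = 14.
§5 applies: 14 + 3 = 17.
§7 does not apply.
§8 does not apply.
Final offense level: 17.
Criminal history: 14 prior points → Category III (8-14).
Level 17 falls in the 17 band.
Grid: Level 17 × Category III = 188-236 weeks.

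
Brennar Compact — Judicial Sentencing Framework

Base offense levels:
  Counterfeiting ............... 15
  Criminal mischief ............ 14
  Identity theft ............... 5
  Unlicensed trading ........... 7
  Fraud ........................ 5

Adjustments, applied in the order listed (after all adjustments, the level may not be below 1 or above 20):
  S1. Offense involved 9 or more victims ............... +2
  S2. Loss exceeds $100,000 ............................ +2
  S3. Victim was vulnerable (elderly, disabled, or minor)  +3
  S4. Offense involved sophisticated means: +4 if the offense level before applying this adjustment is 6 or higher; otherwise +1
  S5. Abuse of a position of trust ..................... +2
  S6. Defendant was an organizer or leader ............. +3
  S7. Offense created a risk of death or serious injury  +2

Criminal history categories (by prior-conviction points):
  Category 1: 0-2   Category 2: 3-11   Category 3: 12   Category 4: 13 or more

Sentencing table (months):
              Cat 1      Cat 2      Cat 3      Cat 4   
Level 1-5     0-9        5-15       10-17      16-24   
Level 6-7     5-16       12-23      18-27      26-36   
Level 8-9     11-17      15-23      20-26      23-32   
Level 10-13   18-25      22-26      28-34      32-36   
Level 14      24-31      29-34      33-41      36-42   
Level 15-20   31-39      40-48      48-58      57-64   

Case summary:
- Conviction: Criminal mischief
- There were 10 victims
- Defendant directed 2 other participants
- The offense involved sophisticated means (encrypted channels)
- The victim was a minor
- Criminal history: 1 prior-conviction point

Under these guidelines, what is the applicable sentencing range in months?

31-39 months

Base offense level for criminal mischief: 14.
S1 applies: 14 + 2 = 16.
S3 applies: 16 + 3 = 19.
S4 applies (level before this adjustment is 19 ≥ 6, so +4): 19 + 4 = 23.
S6 applies: 23 + 3 = 26.
Level 26 exceeds the maximum of 20; capped at 20.
Final offense level: 20.
Criminal history: 1 prior point → Category 1 (0-2).
Level 20 falls in the 15-20 band.
Grid: Level 15-20 × Category 1 = 31-39 months.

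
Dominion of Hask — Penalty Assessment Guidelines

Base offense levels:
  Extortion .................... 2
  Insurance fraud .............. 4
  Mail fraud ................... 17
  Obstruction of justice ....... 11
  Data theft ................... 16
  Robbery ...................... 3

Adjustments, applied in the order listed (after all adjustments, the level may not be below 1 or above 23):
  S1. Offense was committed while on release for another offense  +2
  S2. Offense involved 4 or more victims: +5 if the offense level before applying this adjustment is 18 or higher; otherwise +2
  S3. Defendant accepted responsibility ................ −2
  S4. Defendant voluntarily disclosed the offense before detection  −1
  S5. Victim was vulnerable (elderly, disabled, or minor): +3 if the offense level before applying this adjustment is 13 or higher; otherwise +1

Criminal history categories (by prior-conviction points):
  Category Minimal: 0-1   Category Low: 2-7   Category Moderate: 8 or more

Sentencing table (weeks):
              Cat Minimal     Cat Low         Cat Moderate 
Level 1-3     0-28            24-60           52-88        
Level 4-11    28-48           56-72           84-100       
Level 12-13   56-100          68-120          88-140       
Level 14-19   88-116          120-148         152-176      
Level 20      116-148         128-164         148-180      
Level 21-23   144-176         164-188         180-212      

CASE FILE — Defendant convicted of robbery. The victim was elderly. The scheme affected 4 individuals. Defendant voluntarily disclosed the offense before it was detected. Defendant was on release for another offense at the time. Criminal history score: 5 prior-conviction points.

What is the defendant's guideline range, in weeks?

Base offense level for robbery: 3.
S1 applies: 3 + 2 = 5.
S2 applies (level before this adjustment is 5 < 18, so +2): 5 + 2 = 7.
S4 applies: 7 − 1 = 6.
S5 applies (level before this adjustment is 6 < 13, so +1): 6 + 1 = 7.
Final offense level: 7.
Criminal history: 5 prior points → Category Low (2-7).
Level 7 falls in the 4-11 band.
Grid: Level 4-11 × Category Low = 56-72 weeks.

56-72 weeks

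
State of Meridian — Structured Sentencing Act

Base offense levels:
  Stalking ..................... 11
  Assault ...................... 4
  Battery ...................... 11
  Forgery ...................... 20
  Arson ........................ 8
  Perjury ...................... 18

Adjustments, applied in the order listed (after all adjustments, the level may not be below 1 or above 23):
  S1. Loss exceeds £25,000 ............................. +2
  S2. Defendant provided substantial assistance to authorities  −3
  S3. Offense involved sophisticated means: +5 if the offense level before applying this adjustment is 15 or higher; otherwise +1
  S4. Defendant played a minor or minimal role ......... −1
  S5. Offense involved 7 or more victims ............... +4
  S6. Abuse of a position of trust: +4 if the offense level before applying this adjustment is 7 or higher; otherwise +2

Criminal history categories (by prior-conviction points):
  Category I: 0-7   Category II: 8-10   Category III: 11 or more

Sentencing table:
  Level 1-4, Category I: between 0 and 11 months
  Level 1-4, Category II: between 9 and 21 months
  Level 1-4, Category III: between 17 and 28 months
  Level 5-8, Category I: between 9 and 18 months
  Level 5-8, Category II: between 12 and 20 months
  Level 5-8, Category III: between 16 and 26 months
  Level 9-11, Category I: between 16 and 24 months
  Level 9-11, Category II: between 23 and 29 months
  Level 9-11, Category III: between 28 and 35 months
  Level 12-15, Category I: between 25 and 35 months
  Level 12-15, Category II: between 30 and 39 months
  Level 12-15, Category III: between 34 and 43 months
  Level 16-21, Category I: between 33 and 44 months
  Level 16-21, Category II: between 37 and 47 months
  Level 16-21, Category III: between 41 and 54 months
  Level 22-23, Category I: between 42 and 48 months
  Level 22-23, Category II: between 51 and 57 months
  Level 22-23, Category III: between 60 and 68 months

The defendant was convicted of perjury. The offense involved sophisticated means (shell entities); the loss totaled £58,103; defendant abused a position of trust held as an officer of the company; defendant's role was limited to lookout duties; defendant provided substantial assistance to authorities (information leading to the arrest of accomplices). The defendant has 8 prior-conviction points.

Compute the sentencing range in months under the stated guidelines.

Base offense level for perjury: 18.
S1 applies: 18 + 2 = 20.
S2 applies: 20 − 3 = 17.
S3 applies (level before this adjustment is 17 ≥ 15, so +5): 17 + 5 = 22.
S4 applies: 22 − 1 = 21.
S5 does not apply.
S6 applies (level before this adjustment is 21 ≥ 7, so +4): 21 + 4 = 25.
Level 25 exceeds the maximum of 23; capped at 23.
Final offense level: 23.
Criminal history: 8 prior points → Category II (8-10).
Level 23 falls in the 22-23 band.
Grid: Level 22-23 × Category II = 51-57 months.

51-57 months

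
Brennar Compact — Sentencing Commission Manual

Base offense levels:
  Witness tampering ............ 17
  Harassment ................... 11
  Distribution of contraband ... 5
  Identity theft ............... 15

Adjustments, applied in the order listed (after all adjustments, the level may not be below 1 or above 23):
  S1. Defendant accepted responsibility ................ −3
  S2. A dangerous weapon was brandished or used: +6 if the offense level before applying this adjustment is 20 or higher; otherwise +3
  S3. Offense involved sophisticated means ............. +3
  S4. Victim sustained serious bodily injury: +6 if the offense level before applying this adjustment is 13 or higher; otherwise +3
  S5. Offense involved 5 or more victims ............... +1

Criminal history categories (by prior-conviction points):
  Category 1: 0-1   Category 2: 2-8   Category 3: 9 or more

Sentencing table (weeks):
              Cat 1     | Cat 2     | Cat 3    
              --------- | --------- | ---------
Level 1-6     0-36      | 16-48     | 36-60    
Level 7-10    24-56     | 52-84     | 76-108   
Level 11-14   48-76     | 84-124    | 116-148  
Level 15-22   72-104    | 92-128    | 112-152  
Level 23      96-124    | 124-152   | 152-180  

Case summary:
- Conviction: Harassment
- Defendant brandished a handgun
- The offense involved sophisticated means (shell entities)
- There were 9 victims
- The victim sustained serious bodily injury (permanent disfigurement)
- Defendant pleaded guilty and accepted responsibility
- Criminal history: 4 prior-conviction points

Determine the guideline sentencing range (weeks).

92-128 weeks

Base offense level for harassment: 11.
S1 applies: 11 − 3 = 8.
S2 applies (level before this adjustment is 8 < 20, so +3): 8 + 3 = 11.
S3 applies: 11 + 3 = 14.
S4 applies (level before this adjustment is 14 ≥ 13, so +6): 14 + 6 = 20.
S5 applies: 20 + 1 = 21.
Final offense level: 21.
Criminal history: 4 prior points → Category 2 (2-8).
Level 21 falls in the 15-22 band.
Grid: Level 15-22 × Category 2 = 92-128 weeks.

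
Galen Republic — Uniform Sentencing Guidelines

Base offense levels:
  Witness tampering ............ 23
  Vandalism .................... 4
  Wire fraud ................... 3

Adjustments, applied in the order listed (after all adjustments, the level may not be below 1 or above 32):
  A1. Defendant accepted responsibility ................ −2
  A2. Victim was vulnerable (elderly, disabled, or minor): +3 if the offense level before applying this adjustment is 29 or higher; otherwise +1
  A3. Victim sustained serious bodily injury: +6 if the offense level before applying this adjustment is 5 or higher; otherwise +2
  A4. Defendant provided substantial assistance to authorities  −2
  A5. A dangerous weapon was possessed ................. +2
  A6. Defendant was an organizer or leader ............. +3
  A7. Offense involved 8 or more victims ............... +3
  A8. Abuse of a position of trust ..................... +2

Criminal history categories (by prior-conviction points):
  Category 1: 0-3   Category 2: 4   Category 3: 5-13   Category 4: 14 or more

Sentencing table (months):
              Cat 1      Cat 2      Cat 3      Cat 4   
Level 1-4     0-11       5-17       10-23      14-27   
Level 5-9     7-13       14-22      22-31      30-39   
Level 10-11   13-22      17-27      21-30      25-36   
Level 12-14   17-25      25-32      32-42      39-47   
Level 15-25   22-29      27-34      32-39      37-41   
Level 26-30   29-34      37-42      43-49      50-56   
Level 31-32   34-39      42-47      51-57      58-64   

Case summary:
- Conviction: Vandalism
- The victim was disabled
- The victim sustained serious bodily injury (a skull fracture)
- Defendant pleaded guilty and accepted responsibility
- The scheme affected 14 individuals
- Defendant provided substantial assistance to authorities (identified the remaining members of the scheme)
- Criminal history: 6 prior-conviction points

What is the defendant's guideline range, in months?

Base offense level for vandalism: 4.
A1 applies: 4 − 2 = 2.
A2 applies (level before this adjustment is 2 < 29, so +1): 2 + 1 = 3.
A3 applies (level before this adjustment is 3 < 5, so +2): 3 + 2 = 5.
A4 applies: 5 − 2 = 3.
A5 does not apply.
A7 applies: 3 + 3 = 6.
Final offense level: 6.
Criminal history: 6 prior points → Category 3 (5-13).
Level 6 falls in the 5-9 band.
Grid: Level 5-9 × Category 3 = 22-31 months.

22-31 months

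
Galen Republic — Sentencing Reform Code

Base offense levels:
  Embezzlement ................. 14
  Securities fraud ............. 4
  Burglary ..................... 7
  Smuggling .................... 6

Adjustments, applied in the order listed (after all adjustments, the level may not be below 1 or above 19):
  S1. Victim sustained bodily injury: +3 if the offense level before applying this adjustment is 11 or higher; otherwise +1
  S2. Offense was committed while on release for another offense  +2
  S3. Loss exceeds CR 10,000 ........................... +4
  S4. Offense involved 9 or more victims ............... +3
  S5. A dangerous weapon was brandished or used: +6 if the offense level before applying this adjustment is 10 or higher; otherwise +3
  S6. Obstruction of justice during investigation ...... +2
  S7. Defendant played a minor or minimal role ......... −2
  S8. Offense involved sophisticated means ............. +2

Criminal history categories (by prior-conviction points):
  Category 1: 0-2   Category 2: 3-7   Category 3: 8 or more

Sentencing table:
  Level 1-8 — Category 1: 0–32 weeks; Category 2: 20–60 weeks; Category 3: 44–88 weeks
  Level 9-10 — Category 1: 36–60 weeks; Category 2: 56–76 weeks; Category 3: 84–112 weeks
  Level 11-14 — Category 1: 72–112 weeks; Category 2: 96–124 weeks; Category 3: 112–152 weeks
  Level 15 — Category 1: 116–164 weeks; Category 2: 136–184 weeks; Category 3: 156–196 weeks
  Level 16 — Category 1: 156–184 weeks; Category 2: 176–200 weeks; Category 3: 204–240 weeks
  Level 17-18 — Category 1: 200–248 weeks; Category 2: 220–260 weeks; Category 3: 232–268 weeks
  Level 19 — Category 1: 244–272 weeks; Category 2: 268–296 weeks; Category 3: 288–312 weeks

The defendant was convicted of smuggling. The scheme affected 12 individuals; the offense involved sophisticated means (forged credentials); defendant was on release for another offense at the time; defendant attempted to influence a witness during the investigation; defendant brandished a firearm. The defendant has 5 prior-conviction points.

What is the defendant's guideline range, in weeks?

268-296 weeks

Base offense level for smuggling: 6.
S2 applies: 6 + 2 = 8.
S3 does not apply.
S4 applies: 8 + 3 = 11.
S5 applies (level before this adjustment is 11 ≥ 10, so +6): 11 + 6 = 17.
S6 applies: 17 + 2 = 19.
S7 does not apply.
S8 applies: 19 + 2 = 21.
Level 21 exceeds the maximum of 19; capped at 19.
Final offense level: 19.
Criminal history: 5 prior points → Category 2 (3-7).
Level 19 falls in the 19 band.
Grid: Level 19 × Category 2 = 268-296 weeks.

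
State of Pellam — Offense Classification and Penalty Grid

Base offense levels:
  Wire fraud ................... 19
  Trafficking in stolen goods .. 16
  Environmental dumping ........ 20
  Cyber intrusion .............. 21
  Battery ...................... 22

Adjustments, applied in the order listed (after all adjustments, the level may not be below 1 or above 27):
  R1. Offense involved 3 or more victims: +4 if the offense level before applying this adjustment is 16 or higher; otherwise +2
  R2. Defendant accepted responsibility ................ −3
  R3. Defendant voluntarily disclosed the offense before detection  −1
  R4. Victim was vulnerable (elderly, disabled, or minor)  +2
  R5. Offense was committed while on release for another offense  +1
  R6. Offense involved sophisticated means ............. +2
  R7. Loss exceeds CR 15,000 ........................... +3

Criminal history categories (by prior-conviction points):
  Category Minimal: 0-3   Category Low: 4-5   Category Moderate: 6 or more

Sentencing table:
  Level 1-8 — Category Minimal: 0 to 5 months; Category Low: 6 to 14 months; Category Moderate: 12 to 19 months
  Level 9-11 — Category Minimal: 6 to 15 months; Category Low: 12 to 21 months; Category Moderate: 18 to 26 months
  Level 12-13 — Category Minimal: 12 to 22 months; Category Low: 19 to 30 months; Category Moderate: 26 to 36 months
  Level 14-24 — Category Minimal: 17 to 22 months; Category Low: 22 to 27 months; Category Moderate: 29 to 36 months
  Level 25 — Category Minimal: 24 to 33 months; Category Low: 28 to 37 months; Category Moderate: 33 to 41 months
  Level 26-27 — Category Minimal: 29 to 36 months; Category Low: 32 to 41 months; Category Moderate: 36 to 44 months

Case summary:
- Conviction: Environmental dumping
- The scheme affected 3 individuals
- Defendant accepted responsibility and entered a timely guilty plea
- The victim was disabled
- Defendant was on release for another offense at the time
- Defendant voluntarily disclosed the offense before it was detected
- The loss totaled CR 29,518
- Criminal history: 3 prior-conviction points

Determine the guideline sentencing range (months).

29-36 months

Base offense level for environmental dumping: 20.
R1 applies (level before this adjustment is 20 ≥ 16, so +4): 20 + 4 = 24.
R2 applies: 24 − 3 = 21.
R3 applies: 21 − 1 = 20.
R4 applies: 20 + 2 = 22.
R5 applies: 22 + 1 = 23.
R6 does not apply.
R7 applies: 23 + 3 = 26.
Final offense level: 26.
Criminal history: 3 prior points → Category Minimal (0-3).
Level 26 falls in the 26-27 band.
Grid: Level 26-27 × Category Minimal = 29-36 months.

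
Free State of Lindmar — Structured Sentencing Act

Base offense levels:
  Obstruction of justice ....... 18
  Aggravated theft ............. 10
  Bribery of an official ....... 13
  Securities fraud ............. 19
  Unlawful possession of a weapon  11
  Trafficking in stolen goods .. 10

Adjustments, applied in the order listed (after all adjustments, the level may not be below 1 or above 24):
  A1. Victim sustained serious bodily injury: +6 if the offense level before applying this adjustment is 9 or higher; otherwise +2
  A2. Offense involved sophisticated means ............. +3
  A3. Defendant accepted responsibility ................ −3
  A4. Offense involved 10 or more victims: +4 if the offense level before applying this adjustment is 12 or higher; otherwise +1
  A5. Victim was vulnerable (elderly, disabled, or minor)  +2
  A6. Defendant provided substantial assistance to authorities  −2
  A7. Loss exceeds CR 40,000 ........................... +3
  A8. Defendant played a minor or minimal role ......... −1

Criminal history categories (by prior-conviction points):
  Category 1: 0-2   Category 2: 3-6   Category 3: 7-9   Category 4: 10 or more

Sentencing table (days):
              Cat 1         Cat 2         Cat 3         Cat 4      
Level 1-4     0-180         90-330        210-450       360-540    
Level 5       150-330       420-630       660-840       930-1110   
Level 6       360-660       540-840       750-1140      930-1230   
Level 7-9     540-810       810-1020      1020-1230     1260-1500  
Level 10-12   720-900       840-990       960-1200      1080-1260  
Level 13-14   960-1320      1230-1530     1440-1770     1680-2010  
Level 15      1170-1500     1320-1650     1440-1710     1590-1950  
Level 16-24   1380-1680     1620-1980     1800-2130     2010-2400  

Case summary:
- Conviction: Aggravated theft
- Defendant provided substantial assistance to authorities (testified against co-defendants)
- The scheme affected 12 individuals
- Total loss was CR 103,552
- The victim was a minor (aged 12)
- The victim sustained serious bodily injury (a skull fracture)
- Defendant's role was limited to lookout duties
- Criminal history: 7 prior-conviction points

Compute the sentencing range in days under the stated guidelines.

1800-2130 days

Base offense level for aggravated theft: 10.
A1 applies (level before this adjustment is 10 ≥ 9, so +6): 10 + 6 = 16.
A3 does not apply.
A4 applies (level before this adjustment is 16 ≥ 12, so +4): 16 + 4 = 20.
A5 applies: 20 + 2 = 22.
A6 applies: 22 − 2 = 20.
A7 applies: 20 + 3 = 23.
A8 applies: 23 − 1 = 22.
Final offense level: 22.
Criminal history: 7 prior points → Category 3 (7-9).
Level 22 falls in the 16-24 band.
Grid: Level 16-24 × Category 3 = 1800-2130 days.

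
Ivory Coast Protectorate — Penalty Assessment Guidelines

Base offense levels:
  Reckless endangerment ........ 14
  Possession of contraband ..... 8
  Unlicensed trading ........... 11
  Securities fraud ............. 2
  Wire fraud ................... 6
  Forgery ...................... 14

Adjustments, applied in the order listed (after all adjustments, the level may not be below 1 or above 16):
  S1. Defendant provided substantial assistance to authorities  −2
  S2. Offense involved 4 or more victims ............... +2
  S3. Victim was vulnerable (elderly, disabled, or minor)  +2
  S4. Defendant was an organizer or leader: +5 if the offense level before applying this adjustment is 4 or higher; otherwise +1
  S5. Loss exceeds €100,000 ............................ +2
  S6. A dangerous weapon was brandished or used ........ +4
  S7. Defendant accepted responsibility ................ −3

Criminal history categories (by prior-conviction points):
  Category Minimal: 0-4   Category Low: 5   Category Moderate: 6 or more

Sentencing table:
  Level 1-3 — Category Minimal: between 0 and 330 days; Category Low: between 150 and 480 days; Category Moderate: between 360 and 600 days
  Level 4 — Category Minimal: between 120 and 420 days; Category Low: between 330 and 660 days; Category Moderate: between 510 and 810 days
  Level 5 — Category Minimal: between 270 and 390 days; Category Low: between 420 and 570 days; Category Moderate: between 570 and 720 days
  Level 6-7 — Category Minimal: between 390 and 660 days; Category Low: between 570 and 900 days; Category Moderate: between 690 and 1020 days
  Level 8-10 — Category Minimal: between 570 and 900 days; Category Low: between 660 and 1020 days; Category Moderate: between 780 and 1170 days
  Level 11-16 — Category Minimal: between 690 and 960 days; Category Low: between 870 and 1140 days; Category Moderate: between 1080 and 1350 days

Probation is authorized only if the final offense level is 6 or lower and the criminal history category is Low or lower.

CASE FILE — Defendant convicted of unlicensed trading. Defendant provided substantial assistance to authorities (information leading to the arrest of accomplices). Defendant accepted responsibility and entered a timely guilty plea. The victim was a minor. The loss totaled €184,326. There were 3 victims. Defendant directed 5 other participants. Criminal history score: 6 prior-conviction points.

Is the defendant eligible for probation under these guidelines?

No

Base offense level for unlicensed trading: 11.
S1 applies: 11 − 2 = 9.
S2 does not apply.
S3 applies: 9 + 2 = 11.
S4 applies (level before this adjustment is 11 ≥ 4, so +5): 11 + 5 = 16.
S5 applies: 16 + 2 = 18.
S7 applies: 18 − 3 = 15.
Final offense level: 15.
Criminal history: 6 prior points → Category Moderate (6+).
Level 15 falls in the 11-16 band.
Grid: Level 11-16 × Category Moderate = 1080-1350 days.
Probation check: level 15 > 6 and category Moderate > Low → not eligible.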